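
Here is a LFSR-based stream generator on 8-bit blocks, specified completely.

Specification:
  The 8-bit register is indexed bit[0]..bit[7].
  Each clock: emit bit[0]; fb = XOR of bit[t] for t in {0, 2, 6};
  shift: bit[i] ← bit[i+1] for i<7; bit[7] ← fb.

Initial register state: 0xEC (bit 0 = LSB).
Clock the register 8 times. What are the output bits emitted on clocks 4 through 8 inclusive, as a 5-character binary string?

10111

reg_0 = 0xEC
clock 1: out=0, reg = 0x76
clock 2: out=0, reg = 0x3B
clock 3: out=1, reg = 0x9D
clock 4: out=1, reg = 0x4E
clock 5: out=0, reg = 0x27
clock 6: out=1, reg = 0x13
clock 7: out=1, reg = 0x89
clock 8: out=1, reg = 0xC4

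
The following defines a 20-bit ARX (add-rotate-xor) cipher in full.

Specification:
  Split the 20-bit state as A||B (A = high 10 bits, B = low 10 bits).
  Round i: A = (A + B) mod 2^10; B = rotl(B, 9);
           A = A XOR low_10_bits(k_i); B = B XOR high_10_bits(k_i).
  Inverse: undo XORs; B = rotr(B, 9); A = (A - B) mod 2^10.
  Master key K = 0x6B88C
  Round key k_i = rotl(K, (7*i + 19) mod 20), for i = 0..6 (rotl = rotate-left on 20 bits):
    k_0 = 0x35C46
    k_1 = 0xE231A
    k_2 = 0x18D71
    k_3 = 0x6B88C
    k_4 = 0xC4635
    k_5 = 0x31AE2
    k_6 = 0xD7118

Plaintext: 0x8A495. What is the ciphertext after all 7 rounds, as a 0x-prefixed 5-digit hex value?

s_0 = plaintext = 0x8A495
s_1 = Round(s_0, k_0) = 0xBE29D
s_2 = Round(s_1, k_1) = 0xA3CC6
s_3 = Round(s_2, k_2) = 0x89000
s_4 = Round(s_3, k_3) = 0xAA1AE
s_5 = Round(s_4, k_4) = 0x98FC6
s_6 = Round(s_5, k_5) = 0x32D25
s_7 = Round(s_6, k_6) = 0x3A1CE

0x3A1CE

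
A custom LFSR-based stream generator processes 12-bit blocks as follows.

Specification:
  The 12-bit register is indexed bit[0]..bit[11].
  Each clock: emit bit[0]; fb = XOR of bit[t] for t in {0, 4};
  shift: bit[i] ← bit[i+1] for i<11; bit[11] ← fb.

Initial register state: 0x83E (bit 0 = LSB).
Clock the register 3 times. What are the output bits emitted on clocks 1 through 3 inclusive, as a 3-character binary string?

reg_0 = 0x83E
clock 1: out=0, reg = 0xC1F
clock 2: out=1, reg = 0x60F
clock 3: out=1, reg = 0xB07

011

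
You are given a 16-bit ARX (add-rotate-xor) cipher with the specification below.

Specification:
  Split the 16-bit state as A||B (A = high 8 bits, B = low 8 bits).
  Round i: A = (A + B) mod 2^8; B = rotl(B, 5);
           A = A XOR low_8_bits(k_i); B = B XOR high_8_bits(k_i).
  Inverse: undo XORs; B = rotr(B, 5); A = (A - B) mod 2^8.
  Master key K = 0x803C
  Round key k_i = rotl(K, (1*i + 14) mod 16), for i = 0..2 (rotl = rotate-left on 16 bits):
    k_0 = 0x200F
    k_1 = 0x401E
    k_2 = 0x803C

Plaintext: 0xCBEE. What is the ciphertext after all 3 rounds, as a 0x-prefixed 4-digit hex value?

s_0 = plaintext = 0xCBEE
s_1 = Round(s_0, k_0) = 0xB6FD
s_2 = Round(s_1, k_1) = 0xADFF
s_3 = Round(s_2, k_2) = 0x907F

0x907F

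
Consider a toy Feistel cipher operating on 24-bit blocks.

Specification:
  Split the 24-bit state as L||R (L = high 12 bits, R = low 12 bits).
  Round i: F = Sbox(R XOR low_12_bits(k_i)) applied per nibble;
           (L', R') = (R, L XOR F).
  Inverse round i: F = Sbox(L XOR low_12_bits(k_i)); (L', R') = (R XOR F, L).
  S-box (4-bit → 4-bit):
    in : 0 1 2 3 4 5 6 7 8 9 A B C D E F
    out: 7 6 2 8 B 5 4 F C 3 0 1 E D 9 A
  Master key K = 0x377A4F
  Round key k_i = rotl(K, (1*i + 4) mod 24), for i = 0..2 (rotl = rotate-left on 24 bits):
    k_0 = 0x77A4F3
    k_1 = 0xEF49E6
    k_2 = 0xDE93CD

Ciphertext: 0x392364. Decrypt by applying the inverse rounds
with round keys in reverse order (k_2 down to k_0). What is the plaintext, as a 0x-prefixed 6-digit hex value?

0x423E4E

s_0 = ciphertext = 0x392364
s_1 = InvRound(s_0, k_2) = 0x43E392
s_2 = InvRound(s_1, k_1) = 0xE4E43E
s_3 = InvRound(s_2, k_0) = 0x423E4E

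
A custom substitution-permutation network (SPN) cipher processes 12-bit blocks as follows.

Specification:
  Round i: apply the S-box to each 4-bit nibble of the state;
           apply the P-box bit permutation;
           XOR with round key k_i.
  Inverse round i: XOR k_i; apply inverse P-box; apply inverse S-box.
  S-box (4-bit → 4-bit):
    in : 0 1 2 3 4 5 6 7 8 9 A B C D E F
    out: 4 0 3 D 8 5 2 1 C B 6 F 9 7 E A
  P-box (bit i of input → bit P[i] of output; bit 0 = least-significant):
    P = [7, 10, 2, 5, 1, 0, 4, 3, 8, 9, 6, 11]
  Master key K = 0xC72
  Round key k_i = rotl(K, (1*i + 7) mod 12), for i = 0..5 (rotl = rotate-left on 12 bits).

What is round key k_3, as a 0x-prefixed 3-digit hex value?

0xB1C

K = 0xC72
k_0 = rotl(K, (1*0+7) mod 12) = rotl(K, 7) = 0x963
k_1 = rotl(K, (1*1+7) mod 12) = rotl(K, 8) = 0x2C7
k_2 = rotl(K, (1*2+7) mod 12) = rotl(K, 9) = 0x58E
k_3 = rotl(K, (1*3+7) mod 12) = rotl(K, 10) = 0xB1C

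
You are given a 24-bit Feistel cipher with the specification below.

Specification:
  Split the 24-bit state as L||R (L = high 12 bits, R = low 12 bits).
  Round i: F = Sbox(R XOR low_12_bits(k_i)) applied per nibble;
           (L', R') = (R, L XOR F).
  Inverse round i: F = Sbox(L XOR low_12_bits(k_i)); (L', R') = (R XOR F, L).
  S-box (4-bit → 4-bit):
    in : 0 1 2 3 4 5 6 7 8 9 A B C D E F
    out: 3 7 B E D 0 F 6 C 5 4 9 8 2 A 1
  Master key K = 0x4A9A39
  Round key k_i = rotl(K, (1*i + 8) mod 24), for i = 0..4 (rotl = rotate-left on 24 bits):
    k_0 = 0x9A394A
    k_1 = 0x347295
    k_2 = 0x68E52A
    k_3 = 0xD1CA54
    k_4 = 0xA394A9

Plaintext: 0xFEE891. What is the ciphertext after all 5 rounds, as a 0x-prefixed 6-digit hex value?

s_0 = plaintext = 0xFEE891
s_1 = Round(s_0, k_0) = 0x8918C7
s_2 = Round(s_1, k_1) = 0x8C7C9A
s_3 = Round(s_2, k_2) = 0xC9AD54
s_4 = Round(s_3, k_3) = 0xD54AA9
s_5 = Round(s_4, k_4) = 0xAA9767

0xAA9767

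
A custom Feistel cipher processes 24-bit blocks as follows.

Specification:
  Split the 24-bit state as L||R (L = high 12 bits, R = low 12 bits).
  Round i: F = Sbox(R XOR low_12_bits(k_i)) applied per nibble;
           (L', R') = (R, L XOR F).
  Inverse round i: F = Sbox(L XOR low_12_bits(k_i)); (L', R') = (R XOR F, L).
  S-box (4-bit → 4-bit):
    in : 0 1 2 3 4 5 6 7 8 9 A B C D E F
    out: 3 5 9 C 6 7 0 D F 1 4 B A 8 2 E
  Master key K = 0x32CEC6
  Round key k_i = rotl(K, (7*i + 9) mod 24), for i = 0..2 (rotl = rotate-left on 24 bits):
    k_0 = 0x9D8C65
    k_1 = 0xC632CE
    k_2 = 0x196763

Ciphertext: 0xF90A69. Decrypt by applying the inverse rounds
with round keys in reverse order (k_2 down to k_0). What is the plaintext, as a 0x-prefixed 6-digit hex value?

0x7972FB

s_0 = ciphertext = 0xF90A69
s_1 = InvRound(s_0, k_2) = 0x585F90
s_2 = InvRound(s_1, k_1) = 0x2FB585
s_3 = InvRound(s_2, k_0) = 0x7972FB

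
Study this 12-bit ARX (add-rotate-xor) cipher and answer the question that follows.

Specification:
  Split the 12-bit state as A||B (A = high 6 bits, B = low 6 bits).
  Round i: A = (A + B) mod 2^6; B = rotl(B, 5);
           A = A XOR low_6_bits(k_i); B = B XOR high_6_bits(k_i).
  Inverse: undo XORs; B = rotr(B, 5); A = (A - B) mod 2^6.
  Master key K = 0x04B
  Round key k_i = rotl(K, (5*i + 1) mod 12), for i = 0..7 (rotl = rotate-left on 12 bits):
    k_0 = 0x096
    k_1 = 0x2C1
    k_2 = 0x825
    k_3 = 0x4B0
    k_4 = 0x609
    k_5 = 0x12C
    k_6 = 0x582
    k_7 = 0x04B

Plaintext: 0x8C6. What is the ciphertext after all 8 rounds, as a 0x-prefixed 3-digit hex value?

s_0 = plaintext = 0x8C6
s_1 = Round(s_0, k_0) = 0xFC1
s_2 = Round(s_1, k_1) = 0x06B
s_3 = Round(s_2, k_2) = 0x255
s_4 = Round(s_3, k_3) = 0xBB8
s_5 = Round(s_4, k_4) = 0xBC4
s_6 = Round(s_5, k_5) = 0x7C6
s_7 = Round(s_6, k_6) = 0x9D5
s_8 = Round(s_7, k_7) = 0xDEB

0xDEB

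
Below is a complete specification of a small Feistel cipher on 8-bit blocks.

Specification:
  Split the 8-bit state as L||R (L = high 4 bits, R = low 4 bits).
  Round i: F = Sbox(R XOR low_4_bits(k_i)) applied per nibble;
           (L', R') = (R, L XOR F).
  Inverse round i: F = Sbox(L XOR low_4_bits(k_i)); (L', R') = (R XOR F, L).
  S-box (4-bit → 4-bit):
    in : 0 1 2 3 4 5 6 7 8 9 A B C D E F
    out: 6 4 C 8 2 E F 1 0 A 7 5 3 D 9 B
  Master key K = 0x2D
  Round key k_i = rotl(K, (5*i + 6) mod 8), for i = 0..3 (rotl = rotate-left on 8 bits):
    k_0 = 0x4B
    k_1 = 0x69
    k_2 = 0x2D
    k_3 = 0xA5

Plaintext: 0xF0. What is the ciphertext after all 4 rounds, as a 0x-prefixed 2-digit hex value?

0x4C

s_0 = plaintext = 0xF0
s_1 = Round(s_0, k_0) = 0x0A
s_2 = Round(s_1, k_1) = 0xA8
s_3 = Round(s_2, k_2) = 0x84
s_4 = Round(s_3, k_3) = 0x4C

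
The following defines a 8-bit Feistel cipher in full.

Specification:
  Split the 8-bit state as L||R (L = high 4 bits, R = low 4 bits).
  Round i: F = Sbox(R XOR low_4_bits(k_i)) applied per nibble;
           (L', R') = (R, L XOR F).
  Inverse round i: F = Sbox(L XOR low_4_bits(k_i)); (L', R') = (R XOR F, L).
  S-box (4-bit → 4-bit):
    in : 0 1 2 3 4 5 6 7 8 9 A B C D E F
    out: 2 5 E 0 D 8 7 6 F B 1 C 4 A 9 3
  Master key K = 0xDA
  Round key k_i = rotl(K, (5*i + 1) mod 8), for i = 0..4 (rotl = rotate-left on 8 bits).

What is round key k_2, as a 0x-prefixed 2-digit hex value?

K = 0xDA
k_0 = rotl(K, (5*0+1) mod 8) = rotl(K, 1) = 0xB5
k_1 = rotl(K, (5*1+1) mod 8) = rotl(K, 6) = 0xB6
k_2 = rotl(K, (5*2+1) mod 8) = rotl(K, 3) = 0xD6

0xD6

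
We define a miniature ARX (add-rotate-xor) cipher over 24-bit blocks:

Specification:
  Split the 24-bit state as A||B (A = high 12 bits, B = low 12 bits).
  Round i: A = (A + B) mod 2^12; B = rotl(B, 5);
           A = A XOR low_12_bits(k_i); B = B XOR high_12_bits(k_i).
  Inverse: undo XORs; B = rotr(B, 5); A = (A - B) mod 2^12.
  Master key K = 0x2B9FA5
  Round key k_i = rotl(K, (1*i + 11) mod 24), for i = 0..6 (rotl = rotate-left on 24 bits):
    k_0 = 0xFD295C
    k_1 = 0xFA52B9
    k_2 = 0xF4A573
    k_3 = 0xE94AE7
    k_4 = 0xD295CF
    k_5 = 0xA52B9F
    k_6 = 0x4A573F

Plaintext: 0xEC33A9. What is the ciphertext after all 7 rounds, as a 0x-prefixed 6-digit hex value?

0x3BC5C8

s_0 = plaintext = 0xEC33A9
s_1 = Round(s_0, k_0) = 0xB30AF5
s_2 = Round(s_1, k_1) = 0x49C110
s_3 = Round(s_2, k_2) = 0x0DFD48
s_4 = Round(s_3, k_3) = 0x4C078E
s_5 = Round(s_4, k_4) = 0x981CE6
s_6 = Round(s_5, k_5) = 0xDF868B
s_7 = Round(s_6, k_6) = 0x3BC5C8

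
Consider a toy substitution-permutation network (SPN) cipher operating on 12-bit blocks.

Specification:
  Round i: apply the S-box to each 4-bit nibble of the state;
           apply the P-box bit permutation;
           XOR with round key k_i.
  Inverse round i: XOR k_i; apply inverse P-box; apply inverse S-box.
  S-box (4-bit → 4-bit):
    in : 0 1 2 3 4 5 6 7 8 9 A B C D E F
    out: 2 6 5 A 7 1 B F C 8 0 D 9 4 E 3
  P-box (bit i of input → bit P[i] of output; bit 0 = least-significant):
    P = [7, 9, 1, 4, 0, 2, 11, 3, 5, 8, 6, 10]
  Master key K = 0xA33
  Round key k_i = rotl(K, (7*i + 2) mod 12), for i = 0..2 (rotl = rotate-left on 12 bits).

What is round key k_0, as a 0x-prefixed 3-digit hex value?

0x8CE

K = 0xA33
k_0 = rotl(K, (7*0+2) mod 12) = rotl(K, 2) = 0x8CE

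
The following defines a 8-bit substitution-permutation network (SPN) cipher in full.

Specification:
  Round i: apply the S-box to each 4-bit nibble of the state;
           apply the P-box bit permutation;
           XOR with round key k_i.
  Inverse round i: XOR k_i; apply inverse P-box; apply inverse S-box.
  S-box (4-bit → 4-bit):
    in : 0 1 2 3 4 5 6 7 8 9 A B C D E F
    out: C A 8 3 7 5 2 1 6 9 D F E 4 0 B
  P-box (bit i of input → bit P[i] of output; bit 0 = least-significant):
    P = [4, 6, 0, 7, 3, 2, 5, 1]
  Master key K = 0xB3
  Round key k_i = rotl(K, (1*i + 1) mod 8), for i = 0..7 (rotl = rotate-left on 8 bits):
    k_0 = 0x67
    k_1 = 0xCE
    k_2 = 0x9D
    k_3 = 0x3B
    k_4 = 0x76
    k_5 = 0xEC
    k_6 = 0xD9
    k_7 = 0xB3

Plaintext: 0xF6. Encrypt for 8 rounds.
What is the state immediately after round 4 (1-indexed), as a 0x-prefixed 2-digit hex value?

0x62

s_0 = plaintext = 0xF6
s_1 = Round(s_0, k_0) = 0x29
s_2 = Round(s_1, k_1) = 0x5C
s_3 = Round(s_2, k_2) = 0x74
s_4 = Round(s_3, k_3) = 0x62
s_5 = Round(s_4, k_4) = 0xF2
s_6 = Round(s_5, k_5) = 0x62
s_7 = Round(s_6, k_6) = 0x5D
s_8 = Round(s_7, k_7) = 0x9A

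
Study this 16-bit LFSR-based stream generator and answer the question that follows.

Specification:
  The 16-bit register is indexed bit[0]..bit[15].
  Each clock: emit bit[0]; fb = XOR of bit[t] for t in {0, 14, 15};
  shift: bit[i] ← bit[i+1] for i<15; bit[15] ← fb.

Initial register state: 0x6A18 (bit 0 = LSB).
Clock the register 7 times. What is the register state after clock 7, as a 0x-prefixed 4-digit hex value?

0x66D4

reg_0 = 0x6A18
clock 1: out=0, reg = 0xB50C
clock 2: out=0, reg = 0xDA86
clock 3: out=0, reg = 0x6D43
clock 4: out=1, reg = 0x36A1
clock 5: out=1, reg = 0x9B50
clock 6: out=0, reg = 0xCDA8
clock 7: out=0, reg = 0x66D4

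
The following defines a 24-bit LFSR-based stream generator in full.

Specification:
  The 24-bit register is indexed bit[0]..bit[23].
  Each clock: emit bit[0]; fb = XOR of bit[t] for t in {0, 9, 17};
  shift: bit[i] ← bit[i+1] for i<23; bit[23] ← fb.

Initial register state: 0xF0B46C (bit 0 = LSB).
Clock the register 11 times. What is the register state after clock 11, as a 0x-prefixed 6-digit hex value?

reg_0 = 0xF0B46C
clock 1: out=0, reg = 0x785A36
clock 2: out=0, reg = 0xBC2D1B
clock 3: out=1, reg = 0xDE168D
clock 4: out=1, reg = 0xEF0B46
clock 5: out=0, reg = 0x7785A3
clock 6: out=1, reg = 0x3BC2D1
clock 7: out=1, reg = 0x9DE168
clock 8: out=0, reg = 0x4EF0B4
clock 9: out=0, reg = 0xA7785A
clock 10: out=0, reg = 0xD3BC2D
clock 11: out=1, reg = 0x69DE16

0x69DE16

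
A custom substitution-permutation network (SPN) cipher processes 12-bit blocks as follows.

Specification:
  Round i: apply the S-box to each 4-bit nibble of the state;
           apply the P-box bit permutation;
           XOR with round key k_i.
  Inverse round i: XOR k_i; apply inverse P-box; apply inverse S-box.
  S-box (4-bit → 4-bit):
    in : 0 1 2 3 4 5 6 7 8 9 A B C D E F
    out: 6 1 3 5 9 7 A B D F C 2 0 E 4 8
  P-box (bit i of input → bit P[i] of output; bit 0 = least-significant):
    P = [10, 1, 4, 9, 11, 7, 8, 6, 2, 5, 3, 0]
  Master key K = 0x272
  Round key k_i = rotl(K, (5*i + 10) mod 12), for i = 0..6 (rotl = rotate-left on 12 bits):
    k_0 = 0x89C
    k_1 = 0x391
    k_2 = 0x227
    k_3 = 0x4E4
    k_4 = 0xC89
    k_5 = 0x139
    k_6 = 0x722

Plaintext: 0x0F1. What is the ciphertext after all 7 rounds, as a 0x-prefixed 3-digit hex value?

0x16F

s_0 = plaintext = 0x0F1
s_1 = Round(s_0, k_0) = 0xCF4
s_2 = Round(s_1, k_1) = 0x5D1
s_3 = Round(s_2, k_2) = 0x7CB
s_4 = Round(s_3, k_3) = 0x4C3
s_5 = Round(s_4, k_4) = 0x89C
s_6 = Round(s_5, k_5) = 0x8F4
s_7 = Round(s_6, k_6) = 0x16F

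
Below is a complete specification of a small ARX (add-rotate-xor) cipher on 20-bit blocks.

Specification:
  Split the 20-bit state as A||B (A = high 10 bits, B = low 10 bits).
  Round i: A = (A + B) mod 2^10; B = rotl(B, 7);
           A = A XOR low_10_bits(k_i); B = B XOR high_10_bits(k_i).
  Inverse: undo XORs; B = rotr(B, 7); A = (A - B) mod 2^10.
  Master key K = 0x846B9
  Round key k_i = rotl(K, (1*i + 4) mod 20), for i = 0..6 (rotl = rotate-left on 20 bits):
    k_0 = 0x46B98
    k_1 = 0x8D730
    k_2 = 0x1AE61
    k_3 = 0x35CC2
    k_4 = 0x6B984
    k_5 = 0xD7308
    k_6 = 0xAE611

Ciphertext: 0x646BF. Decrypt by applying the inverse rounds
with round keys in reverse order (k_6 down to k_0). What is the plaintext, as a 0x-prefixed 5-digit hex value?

0x7D5CE

s_0 = ciphertext = 0x646BF
s_1 = InvRound(s_0, k_6) = 0xD4030
s_2 = InvRound(s_1, k_5) = 0x3CB66
s_3 = InvRound(s_2, k_4) = 0xCC645
s_4 = InvRound(s_3, k_3) = 0xD7895
s_5 = InvRound(s_4, k_2) = 0x53BF1
s_6 = InvRound(s_5, k_1) = 0x16E23
s_7 = InvRound(s_6, k_0) = 0x7D5CE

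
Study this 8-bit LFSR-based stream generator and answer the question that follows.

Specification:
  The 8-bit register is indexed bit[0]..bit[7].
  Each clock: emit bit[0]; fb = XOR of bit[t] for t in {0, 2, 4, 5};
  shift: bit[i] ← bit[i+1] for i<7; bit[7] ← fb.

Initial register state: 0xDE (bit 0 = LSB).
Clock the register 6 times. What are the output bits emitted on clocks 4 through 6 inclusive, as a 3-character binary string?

110

reg_0 = 0xDE
clock 1: out=0, reg = 0x6F
clock 2: out=1, reg = 0xB7
clock 3: out=1, reg = 0x5B
clock 4: out=1, reg = 0x2D
clock 5: out=1, reg = 0x96
clock 6: out=0, reg = 0x4B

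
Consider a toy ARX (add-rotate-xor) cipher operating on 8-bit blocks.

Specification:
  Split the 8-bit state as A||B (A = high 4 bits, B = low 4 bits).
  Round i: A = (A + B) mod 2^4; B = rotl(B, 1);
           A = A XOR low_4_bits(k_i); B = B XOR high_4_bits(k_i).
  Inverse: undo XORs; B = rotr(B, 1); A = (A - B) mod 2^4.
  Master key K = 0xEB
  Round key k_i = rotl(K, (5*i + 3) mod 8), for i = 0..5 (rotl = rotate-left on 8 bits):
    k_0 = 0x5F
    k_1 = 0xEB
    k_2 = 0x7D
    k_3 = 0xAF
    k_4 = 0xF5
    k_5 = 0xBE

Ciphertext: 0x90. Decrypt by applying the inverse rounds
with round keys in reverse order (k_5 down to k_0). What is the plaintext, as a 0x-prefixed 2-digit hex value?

0x94

s_0 = ciphertext = 0x90
s_1 = InvRound(s_0, k_5) = 0xAD
s_2 = InvRound(s_1, k_4) = 0xE1
s_3 = InvRound(s_2, k_3) = 0x4D
s_4 = InvRound(s_3, k_2) = 0x45
s_5 = InvRound(s_4, k_1) = 0x2D
s_6 = InvRound(s_5, k_0) = 0x94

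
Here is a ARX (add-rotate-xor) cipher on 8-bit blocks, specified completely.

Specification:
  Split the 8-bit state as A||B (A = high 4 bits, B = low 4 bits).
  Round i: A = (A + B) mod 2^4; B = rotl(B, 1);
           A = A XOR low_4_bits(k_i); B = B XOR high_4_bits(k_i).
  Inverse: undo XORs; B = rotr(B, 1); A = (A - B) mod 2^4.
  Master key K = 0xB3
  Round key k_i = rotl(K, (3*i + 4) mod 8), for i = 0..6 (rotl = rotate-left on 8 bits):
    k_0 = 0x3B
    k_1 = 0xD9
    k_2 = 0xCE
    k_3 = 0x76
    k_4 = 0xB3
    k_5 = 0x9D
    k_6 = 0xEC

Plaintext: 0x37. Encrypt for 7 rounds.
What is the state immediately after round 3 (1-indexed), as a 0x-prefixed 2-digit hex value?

s_0 = plaintext = 0x37
s_1 = Round(s_0, k_0) = 0x1D
s_2 = Round(s_1, k_1) = 0x76
s_3 = Round(s_2, k_2) = 0x30
s_4 = Round(s_3, k_3) = 0x57
s_5 = Round(s_4, k_4) = 0xF5
s_6 = Round(s_5, k_5) = 0x93
s_7 = Round(s_6, k_6) = 0x08

0x30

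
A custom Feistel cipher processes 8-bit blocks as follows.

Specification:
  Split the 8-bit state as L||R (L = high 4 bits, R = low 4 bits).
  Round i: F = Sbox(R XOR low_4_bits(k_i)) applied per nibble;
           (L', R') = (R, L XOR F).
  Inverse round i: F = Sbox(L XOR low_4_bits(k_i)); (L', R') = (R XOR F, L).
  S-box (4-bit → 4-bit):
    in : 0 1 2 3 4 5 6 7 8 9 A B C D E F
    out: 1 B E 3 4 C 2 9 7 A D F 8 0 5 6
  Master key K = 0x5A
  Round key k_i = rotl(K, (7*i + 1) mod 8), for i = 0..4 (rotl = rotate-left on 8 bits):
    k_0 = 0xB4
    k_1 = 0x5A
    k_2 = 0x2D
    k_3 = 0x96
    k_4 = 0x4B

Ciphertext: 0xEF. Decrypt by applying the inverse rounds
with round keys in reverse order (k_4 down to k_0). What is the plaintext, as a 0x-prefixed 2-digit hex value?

0x44

s_0 = ciphertext = 0xEF
s_1 = InvRound(s_0, k_4) = 0x3E
s_2 = InvRound(s_1, k_3) = 0x23
s_3 = InvRound(s_2, k_2) = 0x52
s_4 = InvRound(s_3, k_1) = 0x45
s_5 = InvRound(s_4, k_0) = 0x44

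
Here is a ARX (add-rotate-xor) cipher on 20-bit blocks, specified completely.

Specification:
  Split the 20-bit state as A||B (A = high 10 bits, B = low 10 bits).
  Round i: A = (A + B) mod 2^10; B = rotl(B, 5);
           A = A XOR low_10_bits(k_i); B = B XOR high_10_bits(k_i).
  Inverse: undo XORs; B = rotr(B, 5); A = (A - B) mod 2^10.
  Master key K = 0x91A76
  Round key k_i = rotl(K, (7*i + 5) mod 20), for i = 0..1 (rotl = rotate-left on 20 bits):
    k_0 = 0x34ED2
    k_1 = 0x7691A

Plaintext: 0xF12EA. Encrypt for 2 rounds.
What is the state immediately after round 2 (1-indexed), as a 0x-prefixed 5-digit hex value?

0xC6956

s_0 = plaintext = 0xF12EA
s_1 = Round(s_0, k_0) = 0x1F184
s_2 = Round(s_1, k_1) = 0xC6956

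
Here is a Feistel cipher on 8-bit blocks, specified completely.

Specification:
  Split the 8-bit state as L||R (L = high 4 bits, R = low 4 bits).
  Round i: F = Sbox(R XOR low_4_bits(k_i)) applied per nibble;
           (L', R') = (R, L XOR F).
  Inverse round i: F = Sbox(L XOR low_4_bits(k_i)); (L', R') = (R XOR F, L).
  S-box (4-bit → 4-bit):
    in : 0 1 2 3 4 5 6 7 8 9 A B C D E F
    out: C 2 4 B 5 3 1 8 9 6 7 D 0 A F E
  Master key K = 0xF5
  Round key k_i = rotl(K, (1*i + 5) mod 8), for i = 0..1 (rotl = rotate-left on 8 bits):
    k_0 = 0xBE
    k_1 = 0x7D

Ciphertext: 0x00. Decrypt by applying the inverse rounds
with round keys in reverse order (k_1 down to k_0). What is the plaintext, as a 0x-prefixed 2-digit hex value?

0x5A

s_0 = ciphertext = 0x00
s_1 = InvRound(s_0, k_1) = 0xA0
s_2 = InvRound(s_1, k_0) = 0x5A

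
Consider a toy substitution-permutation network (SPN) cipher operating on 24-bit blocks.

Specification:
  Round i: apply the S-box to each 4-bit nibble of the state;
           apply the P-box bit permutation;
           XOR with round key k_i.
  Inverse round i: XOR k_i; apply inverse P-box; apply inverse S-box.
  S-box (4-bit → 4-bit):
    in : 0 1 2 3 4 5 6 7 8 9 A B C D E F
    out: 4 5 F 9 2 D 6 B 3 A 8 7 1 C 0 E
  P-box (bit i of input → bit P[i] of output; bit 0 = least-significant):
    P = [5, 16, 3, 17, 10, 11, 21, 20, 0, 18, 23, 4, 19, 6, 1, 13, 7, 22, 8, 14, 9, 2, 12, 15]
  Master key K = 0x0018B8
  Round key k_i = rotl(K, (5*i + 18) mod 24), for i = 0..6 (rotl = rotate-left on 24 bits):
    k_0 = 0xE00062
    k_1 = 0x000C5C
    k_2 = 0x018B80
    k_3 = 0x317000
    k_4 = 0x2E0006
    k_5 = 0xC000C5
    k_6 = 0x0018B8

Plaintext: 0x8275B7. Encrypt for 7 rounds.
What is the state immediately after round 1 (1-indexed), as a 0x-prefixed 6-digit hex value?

s_0 = plaintext = 0x8275B7
s_1 = Round(s_0, k_0) = 0x0B6F97
s_2 = Round(s_1, k_1) = 0xD715AE
s_3 = Round(s_2, k_2) = 0xD95B13
s_4 = Round(s_3, k_3) = 0xDF8423
s_5 = Round(s_4, k_4) = 0x50DD66
s_6 = Round(s_5, k_5) = 0x61BBDF
s_7 = Round(s_6, k_6) = 0xBF0977

0x0B6F97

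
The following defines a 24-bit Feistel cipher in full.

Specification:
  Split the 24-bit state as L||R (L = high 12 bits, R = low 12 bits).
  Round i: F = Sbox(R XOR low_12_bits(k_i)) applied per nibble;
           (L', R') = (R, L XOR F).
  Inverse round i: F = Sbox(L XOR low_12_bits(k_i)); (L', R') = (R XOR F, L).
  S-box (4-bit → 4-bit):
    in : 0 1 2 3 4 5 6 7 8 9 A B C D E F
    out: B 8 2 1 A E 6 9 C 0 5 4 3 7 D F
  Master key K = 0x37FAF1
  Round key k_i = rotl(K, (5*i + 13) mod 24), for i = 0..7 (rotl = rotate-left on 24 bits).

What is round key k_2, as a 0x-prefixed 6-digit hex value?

K = 0x37FAF1
k_0 = rotl(K, (5*0+13) mod 24) = rotl(K, 13) = 0x5E26FF
k_1 = rotl(K, (5*1+13) mod 24) = rotl(K, 18) = 0xC4DFEB
k_2 = rotl(K, (5*2+13) mod 24) = rotl(K, 23) = 0x9BFD78

0x9BFD78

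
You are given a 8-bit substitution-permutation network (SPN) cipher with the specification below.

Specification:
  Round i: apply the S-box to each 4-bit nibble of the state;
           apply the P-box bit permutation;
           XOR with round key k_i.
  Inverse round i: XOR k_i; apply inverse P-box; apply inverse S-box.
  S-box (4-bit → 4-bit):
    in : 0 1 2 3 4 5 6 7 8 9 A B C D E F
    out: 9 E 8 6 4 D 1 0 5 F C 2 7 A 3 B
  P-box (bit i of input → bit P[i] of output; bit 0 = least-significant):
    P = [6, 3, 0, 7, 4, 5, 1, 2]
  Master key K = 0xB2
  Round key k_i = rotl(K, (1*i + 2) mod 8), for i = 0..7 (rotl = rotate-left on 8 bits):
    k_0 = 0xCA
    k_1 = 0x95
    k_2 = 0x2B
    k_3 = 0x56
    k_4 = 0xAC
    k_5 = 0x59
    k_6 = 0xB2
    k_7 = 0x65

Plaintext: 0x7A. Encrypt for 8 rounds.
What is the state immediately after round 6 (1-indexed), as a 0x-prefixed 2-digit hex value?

0x8A

s_0 = plaintext = 0x7A
s_1 = Round(s_0, k_0) = 0x4B
s_2 = Round(s_1, k_1) = 0x9F
s_3 = Round(s_2, k_2) = 0xD5
s_4 = Round(s_3, k_3) = 0xB3
s_5 = Round(s_4, k_4) = 0x85
s_6 = Round(s_5, k_5) = 0x8A
s_7 = Round(s_6, k_6) = 0x21
s_8 = Round(s_7, k_7) = 0xE8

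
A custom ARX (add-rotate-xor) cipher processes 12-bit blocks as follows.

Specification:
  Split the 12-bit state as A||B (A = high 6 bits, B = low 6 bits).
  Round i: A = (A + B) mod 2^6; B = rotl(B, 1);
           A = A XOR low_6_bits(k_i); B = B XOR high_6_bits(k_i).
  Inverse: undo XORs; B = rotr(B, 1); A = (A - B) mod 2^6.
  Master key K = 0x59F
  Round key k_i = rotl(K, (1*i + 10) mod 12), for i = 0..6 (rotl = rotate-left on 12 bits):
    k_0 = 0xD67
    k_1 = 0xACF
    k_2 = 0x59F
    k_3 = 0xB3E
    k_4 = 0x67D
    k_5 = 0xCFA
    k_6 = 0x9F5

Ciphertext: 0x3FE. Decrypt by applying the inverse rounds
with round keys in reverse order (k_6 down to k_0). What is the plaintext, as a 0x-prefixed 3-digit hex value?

0x6AD

s_0 = ciphertext = 0x3FE
s_1 = InvRound(s_0, k_6) = 0x3AC
s_2 = InvRound(s_1, k_5) = 0x16F
s_3 = InvRound(s_2, k_4) = 0x75B
s_4 = InvRound(s_3, k_3) = 0xA3B
s_5 = InvRound(s_4, k_2) = 0x076
s_6 = InvRound(s_5, k_1) = 0x82E
s_7 = InvRound(s_6, k_0) = 0x6AD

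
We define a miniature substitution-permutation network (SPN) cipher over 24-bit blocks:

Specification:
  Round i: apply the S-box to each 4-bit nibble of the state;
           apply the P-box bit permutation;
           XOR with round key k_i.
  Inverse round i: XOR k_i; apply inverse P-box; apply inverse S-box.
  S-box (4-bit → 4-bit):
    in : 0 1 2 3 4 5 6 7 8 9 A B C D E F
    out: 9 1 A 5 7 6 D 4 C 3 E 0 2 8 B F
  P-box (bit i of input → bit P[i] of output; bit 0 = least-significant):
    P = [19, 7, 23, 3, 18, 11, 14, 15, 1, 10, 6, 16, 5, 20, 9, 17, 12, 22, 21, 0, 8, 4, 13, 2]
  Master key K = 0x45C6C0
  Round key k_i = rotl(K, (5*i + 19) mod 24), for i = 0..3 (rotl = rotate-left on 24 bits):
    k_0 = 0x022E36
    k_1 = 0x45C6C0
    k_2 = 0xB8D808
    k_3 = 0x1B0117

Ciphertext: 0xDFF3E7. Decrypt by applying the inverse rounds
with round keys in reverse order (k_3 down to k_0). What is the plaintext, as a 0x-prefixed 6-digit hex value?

0x85CFBC

s_0 = ciphertext = 0xDFF3E7
s_1 = InvRound(s_0, k_3) = 0x593765
s_2 = InvRound(s_1, k_2) = 0x6A3AA8
s_3 = InvRound(s_2, k_1) = 0x730AF0
s_4 = InvRound(s_3, k_0) = 0x85CFBC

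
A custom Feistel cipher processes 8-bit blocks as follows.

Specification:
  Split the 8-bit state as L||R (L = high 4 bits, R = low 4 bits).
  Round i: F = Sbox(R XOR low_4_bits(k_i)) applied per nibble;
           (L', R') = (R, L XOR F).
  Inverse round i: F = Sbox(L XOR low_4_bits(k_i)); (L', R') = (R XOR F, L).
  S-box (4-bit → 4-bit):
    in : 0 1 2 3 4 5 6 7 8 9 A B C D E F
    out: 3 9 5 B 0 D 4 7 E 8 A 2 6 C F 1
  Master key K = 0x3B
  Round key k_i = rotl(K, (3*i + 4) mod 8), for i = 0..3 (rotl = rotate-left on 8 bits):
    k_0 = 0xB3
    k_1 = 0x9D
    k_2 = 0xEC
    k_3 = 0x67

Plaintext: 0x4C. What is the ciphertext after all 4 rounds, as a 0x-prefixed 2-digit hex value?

s_0 = plaintext = 0x4C
s_1 = Round(s_0, k_0) = 0xC5
s_2 = Round(s_1, k_1) = 0x52
s_3 = Round(s_2, k_2) = 0x2A
s_4 = Round(s_3, k_3) = 0xAE

0xAE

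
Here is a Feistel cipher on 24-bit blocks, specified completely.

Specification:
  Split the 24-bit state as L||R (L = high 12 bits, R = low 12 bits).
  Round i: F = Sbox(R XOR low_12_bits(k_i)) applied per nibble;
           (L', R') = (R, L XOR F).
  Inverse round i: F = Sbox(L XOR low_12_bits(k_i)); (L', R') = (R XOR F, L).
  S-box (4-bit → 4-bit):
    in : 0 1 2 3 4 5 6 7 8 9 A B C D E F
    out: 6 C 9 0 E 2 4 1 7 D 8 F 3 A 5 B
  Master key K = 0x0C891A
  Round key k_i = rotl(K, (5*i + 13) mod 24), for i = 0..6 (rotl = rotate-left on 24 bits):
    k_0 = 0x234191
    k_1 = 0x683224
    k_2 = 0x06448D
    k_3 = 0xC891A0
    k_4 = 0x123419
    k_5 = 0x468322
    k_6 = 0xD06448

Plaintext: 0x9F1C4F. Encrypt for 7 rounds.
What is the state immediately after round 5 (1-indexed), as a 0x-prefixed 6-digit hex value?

s_0 = plaintext = 0x9F1C4F
s_1 = Round(s_0, k_0) = 0xC4F354
s_2 = Round(s_1, k_1) = 0x354059
s_3 = Round(s_2, k_2) = 0x059DFA
s_4 = Round(s_3, k_3) = 0xDFA371
s_5 = Round(s_4, k_4) = 0x371CBD
s_6 = Round(s_5, k_5) = 0xCBD8AA
s_7 = Round(s_6, k_6) = 0x8AAFE4

0x371CBD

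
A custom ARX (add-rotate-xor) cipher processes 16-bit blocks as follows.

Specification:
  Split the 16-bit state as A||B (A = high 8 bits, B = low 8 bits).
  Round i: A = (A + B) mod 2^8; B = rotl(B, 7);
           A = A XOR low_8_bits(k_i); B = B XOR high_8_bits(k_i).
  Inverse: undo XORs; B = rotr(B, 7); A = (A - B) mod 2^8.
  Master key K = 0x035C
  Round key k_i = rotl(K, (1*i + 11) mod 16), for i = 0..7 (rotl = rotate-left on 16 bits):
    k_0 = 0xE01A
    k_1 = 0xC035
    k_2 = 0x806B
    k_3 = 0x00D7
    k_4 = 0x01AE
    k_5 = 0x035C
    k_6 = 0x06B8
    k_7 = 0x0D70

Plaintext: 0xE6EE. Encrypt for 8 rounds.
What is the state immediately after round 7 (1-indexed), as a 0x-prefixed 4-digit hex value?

0xC197

s_0 = plaintext = 0xE6EE
s_1 = Round(s_0, k_0) = 0xCE97
s_2 = Round(s_1, k_1) = 0x500B
s_3 = Round(s_2, k_2) = 0x3005
s_4 = Round(s_3, k_3) = 0xE282
s_5 = Round(s_4, k_4) = 0xCA40
s_6 = Round(s_5, k_5) = 0x5623
s_7 = Round(s_6, k_6) = 0xC197
s_8 = Round(s_7, k_7) = 0x28C6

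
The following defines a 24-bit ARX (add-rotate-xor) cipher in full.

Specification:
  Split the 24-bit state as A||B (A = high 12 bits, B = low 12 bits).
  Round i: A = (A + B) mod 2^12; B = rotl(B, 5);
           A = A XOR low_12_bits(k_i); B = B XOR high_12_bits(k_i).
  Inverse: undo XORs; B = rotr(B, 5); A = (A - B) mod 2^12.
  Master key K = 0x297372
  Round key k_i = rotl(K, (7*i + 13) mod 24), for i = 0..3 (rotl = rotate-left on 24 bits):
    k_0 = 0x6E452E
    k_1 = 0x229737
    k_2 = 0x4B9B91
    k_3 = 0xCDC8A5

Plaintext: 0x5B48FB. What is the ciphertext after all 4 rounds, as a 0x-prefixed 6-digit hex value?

0x9873D3

s_0 = plaintext = 0x5B48FB
s_1 = Round(s_0, k_0) = 0xB81995
s_2 = Round(s_1, k_1) = 0x22109A
s_3 = Round(s_2, k_2) = 0x92A7F8
s_4 = Round(s_3, k_3) = 0x9873D3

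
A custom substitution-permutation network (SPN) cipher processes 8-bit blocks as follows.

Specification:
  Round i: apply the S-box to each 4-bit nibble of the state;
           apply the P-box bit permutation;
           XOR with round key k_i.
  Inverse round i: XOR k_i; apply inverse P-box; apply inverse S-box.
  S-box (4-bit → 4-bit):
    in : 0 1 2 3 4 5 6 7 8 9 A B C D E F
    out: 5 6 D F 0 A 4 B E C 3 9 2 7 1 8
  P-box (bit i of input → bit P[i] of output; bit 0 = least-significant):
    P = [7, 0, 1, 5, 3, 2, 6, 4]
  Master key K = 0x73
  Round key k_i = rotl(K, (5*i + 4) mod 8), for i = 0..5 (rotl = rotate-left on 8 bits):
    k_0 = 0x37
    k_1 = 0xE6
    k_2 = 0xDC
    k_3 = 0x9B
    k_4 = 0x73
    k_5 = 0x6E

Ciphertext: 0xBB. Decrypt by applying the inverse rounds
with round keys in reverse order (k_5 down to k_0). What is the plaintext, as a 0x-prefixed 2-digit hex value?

s_0 = ciphertext = 0xBB
s_1 = InvRound(s_0, k_5) = 0x8A
s_2 = InvRound(s_1, k_4) = 0x27
s_3 = InvRound(s_2, k_3) = 0x7B
s_4 = InvRound(s_3, k_2) = 0xC3
s_5 = InvRound(s_4, k_1) = 0xC5
s_6 = InvRound(s_5, k_0) = 0x92

0x92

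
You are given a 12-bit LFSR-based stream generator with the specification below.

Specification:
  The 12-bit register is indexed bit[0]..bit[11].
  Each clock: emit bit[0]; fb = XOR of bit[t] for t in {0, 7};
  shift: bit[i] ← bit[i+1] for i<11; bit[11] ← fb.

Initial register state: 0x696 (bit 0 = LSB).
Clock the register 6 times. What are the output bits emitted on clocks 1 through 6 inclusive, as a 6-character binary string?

011010

reg_0 = 0x696
clock 1: out=0, reg = 0xB4B
clock 2: out=1, reg = 0xDA5
clock 3: out=1, reg = 0x6D2
clock 4: out=0, reg = 0xB69
clock 5: out=1, reg = 0xDB4
clock 6: out=0, reg = 0xEDA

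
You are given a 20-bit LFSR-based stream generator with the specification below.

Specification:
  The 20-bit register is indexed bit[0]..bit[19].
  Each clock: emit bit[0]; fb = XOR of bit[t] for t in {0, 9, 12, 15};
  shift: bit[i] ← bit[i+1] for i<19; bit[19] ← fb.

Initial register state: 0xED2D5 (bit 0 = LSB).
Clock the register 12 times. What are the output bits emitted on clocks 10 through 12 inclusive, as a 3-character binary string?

reg_0 = 0xED2D5
clock 1: out=1, reg = 0x7696A
clock 2: out=0, reg = 0x3B4B5
clock 3: out=1, reg = 0x9DA5A
clock 4: out=0, reg = 0xCED2D
clock 5: out=1, reg = 0x67696
clock 6: out=0, reg = 0x33B4B
clock 7: out=1, reg = 0x99DA5
clock 8: out=1, reg = 0xCCED2
clock 9: out=0, reg = 0x66769
clock 10: out=1, reg = 0x333B4
clock 11: out=0, reg = 0x199DA
clock 12: out=0, reg = 0x0CCED

100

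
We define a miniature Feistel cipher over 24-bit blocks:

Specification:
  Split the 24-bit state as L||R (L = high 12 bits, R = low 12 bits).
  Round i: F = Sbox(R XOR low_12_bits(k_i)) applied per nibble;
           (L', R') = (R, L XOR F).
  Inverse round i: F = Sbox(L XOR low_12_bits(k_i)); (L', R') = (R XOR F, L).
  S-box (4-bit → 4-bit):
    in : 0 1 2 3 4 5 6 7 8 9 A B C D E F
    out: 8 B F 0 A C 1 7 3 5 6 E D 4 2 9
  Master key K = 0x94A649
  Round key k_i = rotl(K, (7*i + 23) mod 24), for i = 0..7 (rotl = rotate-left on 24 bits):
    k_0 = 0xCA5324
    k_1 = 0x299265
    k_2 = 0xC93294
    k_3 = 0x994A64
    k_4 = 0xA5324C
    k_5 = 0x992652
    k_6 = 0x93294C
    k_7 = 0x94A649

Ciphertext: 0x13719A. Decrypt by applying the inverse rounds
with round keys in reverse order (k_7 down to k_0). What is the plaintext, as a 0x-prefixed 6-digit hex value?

0x3032B2

s_0 = ciphertext = 0x13719A
s_1 = InvRound(s_0, k_7) = 0x6E8137
s_2 = InvRound(s_1, k_6) = 0x85D6E8
s_3 = InvRound(s_2, k_5) = 0x46185D
s_4 = InvRound(s_3, k_4) = 0x9A9461
s_5 = InvRound(s_4, k_3) = 0x4B59A9
s_6 = InvRound(s_5, k_2) = 0x8524B5
s_7 = InvRound(s_6, k_1) = 0x2B2852
s_8 = InvRound(s_7, k_0) = 0x3032B2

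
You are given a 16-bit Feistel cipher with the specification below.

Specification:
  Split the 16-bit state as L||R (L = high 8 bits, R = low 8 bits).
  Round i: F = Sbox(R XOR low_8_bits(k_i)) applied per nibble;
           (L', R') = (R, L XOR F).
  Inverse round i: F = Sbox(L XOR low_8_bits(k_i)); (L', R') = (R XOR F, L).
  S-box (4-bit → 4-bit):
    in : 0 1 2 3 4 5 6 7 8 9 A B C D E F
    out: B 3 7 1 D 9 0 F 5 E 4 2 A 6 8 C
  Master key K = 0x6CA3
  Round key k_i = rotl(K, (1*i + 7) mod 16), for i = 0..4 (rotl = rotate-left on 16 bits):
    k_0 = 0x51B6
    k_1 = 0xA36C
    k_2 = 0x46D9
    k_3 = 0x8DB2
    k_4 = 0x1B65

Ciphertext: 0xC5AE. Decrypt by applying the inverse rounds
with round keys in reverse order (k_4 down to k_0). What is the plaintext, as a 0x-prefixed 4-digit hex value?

0xEA3F

s_0 = ciphertext = 0xC5AE
s_1 = InvRound(s_0, k_4) = 0xE5C5
s_2 = InvRound(s_1, k_3) = 0x5AE5
s_3 = InvRound(s_2, k_2) = 0xB45A
s_4 = InvRound(s_3, k_1) = 0x3FB4
s_5 = InvRound(s_4, k_0) = 0xEA3F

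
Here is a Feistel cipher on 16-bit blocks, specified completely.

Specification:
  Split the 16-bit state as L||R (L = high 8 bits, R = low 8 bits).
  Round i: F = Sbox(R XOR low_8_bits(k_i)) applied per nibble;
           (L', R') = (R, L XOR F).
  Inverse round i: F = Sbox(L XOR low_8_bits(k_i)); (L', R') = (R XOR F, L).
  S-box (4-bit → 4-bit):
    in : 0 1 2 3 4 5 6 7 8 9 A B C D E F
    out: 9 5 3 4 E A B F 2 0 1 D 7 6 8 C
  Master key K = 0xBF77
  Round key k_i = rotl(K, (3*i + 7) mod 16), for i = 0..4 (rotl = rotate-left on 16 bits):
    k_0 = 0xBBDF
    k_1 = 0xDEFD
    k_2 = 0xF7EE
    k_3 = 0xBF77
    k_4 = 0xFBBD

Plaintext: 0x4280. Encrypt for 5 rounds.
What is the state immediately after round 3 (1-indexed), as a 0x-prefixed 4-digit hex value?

s_0 = plaintext = 0x4280
s_1 = Round(s_0, k_0) = 0x80EE
s_2 = Round(s_1, k_1) = 0xEED4
s_3 = Round(s_2, k_2) = 0xD4AF
s_4 = Round(s_3, k_3) = 0xAFB6
s_5 = Round(s_4, k_4) = 0xB632

0xD4AF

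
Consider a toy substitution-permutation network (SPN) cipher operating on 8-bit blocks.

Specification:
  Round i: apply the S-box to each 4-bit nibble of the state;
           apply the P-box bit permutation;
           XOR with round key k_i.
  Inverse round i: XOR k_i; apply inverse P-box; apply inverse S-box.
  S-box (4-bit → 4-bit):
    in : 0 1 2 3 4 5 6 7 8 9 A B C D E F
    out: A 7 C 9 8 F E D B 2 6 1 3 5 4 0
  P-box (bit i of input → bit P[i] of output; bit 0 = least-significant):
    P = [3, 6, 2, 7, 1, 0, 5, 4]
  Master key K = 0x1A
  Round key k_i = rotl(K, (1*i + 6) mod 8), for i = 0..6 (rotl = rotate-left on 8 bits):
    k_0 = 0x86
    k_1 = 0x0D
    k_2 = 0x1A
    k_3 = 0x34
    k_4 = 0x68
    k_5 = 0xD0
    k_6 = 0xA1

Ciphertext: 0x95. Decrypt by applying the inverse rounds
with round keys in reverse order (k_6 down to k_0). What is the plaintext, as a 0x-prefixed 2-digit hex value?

s_0 = ciphertext = 0x95
s_1 = InvRound(s_0, k_6) = 0x2E
s_2 = InvRound(s_1, k_5) = 0x75
s_3 = InvRound(s_2, k_4) = 0x0D
s_4 = InvRound(s_3, k_3) = 0x6B
s_5 = InvRound(s_4, k_2) = 0x69
s_6 = InvRound(s_5, k_1) = 0xEA
s_7 = InvRound(s_6, k_0) = 0xE1

0xE1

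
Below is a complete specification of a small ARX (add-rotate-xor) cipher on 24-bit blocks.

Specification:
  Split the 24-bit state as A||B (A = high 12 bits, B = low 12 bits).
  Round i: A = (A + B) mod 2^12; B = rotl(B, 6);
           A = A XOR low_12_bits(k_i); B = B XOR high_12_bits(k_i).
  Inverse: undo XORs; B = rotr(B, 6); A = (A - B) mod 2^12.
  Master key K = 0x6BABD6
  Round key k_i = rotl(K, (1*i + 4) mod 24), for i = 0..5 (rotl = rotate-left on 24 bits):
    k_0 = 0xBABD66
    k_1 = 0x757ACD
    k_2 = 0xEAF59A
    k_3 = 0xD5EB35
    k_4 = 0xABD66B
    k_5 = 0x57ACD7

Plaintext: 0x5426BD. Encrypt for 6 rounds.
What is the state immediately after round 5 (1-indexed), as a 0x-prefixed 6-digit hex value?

0x66A28B

s_0 = plaintext = 0x5426BD
s_1 = Round(s_0, k_0) = 0x6994F1
s_2 = Round(s_1, k_1) = 0x147B04
s_3 = Round(s_2, k_2) = 0x9D1F83
s_4 = Round(s_3, k_3) = 0x261DA0
s_5 = Round(s_4, k_4) = 0x66A28B
s_6 = Round(s_5, k_5) = 0x4227B0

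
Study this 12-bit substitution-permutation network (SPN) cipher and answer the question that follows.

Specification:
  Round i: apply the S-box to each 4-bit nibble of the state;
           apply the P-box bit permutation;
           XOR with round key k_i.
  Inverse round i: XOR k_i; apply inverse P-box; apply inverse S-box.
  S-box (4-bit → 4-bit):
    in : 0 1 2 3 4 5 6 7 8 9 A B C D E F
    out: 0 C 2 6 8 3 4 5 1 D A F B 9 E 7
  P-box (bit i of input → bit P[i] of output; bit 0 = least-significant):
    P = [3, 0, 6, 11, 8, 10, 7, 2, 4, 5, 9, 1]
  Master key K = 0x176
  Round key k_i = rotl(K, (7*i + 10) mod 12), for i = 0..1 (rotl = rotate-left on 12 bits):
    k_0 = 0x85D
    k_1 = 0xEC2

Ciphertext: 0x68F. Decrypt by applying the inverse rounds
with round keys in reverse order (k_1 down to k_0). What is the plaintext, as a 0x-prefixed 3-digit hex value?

s_0 = ciphertext = 0x68F
s_1 = InvRound(s_0, k_1) = 0x04B
s_2 = InvRound(s_1, k_0) = 0xD44

0xD44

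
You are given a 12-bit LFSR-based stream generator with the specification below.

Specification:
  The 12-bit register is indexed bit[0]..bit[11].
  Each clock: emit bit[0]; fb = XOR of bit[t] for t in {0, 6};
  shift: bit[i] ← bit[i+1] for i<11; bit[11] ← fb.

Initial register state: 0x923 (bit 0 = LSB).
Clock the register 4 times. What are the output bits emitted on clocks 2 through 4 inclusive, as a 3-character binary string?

100

reg_0 = 0x923
clock 1: out=1, reg = 0xC91
clock 2: out=1, reg = 0xE48
clock 3: out=0, reg = 0xF24
clock 4: out=0, reg = 0x792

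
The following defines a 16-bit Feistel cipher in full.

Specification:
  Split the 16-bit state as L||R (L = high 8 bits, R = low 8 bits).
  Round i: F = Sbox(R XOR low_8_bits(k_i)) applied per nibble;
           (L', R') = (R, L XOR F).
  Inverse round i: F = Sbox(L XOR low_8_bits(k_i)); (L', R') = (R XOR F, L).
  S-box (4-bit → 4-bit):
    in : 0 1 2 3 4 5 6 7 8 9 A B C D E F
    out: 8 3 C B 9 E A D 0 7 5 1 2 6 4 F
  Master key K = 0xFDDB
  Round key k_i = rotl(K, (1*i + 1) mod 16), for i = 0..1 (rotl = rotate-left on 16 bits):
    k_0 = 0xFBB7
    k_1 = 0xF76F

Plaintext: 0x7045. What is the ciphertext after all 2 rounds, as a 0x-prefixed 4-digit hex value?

s_0 = plaintext = 0x7045
s_1 = Round(s_0, k_0) = 0x458C
s_2 = Round(s_1, k_1) = 0x8C0E

0x8C0E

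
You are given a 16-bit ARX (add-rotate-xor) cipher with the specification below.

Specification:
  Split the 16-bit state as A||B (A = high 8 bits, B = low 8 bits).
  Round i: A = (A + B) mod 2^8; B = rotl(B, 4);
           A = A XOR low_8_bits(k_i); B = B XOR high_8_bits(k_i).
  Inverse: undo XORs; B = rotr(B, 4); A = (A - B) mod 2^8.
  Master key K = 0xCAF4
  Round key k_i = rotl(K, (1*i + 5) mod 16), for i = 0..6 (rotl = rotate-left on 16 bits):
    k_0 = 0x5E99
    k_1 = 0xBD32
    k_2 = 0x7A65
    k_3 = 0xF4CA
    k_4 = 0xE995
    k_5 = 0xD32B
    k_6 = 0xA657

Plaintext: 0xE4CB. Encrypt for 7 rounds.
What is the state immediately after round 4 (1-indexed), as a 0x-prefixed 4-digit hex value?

0xD1C0

s_0 = plaintext = 0xE4CB
s_1 = Round(s_0, k_0) = 0x36E2
s_2 = Round(s_1, k_1) = 0x2A93
s_3 = Round(s_2, k_2) = 0xD843
s_4 = Round(s_3, k_3) = 0xD1C0
s_5 = Round(s_4, k_4) = 0x04E5
s_6 = Round(s_5, k_5) = 0xC28D
s_7 = Round(s_6, k_6) = 0x187E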